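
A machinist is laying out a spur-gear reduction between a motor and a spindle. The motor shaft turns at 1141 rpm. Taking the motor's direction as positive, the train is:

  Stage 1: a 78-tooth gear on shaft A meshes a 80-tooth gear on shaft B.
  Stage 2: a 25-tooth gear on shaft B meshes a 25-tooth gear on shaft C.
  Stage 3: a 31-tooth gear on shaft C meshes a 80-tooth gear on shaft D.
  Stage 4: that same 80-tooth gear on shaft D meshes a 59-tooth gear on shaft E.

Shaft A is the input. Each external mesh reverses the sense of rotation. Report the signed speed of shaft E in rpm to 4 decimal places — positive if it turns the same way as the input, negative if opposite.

Stage 1 [78T→80T]: ω = 1141.0000×78/80 = 1112.4750 rpm, dir flips to −; running = −1112.4750
Stage 2 [25T→25T]: ω = 1112.4750×25/25 = 1112.4750 rpm, dir flips to +; running = +1112.4750
Stage 3 [31T→80T]: ω = 1112.4750×31/80 = 431.0841 rpm, dir flips to −; running = −431.0841
Stage 4 [80T→59T]: ω = 431.0841×80/59 = 584.5208 rpm, dir flips to +; running = +584.5208

+584.5208 rpm (same as input, |ω| = 584.5208 rpm)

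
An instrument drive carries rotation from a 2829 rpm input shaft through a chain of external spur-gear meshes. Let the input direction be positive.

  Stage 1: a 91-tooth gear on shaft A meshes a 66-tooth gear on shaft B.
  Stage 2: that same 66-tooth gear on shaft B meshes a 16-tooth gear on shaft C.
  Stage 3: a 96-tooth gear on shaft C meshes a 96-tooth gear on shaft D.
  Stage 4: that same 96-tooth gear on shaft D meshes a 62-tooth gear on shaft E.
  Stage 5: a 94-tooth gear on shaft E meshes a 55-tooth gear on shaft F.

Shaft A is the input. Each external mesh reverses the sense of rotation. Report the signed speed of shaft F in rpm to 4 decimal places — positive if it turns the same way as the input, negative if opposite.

-42579.3537 rpm (opposite to input, |ω| = 42579.3537 rpm)

Stage 1 [91T→66T]: ω = 2829.0000×91/66 = 3900.5909 rpm, dir flips to −; running = −3900.5909
Stage 2 [66T→16T]: ω = 3900.5909×66/16 = 16089.9375 rpm, dir flips to +; running = +16089.9375
Stage 3 [96T→96T]: ω = 16089.9375×96/96 = 16089.9375 rpm, dir flips to −; running = −16089.9375
Stage 4 [96T→62T]: ω = 16089.9375×96/62 = 24913.4516 rpm, dir flips to +; running = +24913.4516
Stage 5 [94T→55T]: ω = 24913.4516×94/55 = 42579.3537 rpm, dir flips to −; running = −42579.3537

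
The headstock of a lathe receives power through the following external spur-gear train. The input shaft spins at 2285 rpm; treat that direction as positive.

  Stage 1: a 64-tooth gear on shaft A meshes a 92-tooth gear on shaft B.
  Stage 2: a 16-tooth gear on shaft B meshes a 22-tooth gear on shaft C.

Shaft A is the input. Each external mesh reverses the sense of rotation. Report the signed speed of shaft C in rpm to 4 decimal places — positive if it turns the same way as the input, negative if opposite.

+1156.0474 rpm (same as input, |ω| = 1156.0474 rpm)

Stage 1 [64T→92T]: ω = 2285.0000×64/92 = 1589.5652 rpm, dir flips to −; running = −1589.5652
Stage 2 [16T→22T]: ω = 1589.5652×16/22 = 1156.0474 rpm, dir flips to +; running = +1156.0474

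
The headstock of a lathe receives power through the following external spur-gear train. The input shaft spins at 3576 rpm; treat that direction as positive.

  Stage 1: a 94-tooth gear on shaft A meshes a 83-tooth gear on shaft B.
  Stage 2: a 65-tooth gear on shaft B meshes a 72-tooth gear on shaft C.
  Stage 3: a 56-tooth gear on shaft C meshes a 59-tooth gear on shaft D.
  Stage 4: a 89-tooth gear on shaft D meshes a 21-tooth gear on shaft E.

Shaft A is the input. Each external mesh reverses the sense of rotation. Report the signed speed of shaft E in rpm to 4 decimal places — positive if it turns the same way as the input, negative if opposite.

+14707.3646 rpm (same as input, |ω| = 14707.3646 rpm)

Stage 1 [94T→83T]: ω = 3576.0000×94/83 = 4049.9277 rpm, dir flips to −; running = −4049.9277
Stage 2 [65T→72T]: ω = 4049.9277×65/72 = 3656.1847 rpm, dir flips to +; running = +3656.1847
Stage 3 [56T→59T]: ω = 3656.1847×56/59 = 3470.2770 rpm, dir flips to −; running = −3470.2770
Stage 4 [89T→21T]: ω = 3470.2770×89/21 = 14707.3646 rpm, dir flips to +; running = +14707.3646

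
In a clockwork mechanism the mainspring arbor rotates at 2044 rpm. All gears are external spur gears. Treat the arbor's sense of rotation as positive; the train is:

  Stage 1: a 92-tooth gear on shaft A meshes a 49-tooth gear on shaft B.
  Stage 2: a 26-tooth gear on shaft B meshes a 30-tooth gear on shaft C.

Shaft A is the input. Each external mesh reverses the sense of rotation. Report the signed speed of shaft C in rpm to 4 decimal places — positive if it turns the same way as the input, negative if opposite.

Stage 1 [92T→49T]: ω = 2044.0000×92/49 = 3837.7143 rpm, dir flips to −; running = −3837.7143
Stage 2 [26T→30T]: ω = 3837.7143×26/30 = 3326.0190 rpm, dir flips to +; running = +3326.0190

+3326.0190 rpm (same as input, |ω| = 3326.0190 rpm)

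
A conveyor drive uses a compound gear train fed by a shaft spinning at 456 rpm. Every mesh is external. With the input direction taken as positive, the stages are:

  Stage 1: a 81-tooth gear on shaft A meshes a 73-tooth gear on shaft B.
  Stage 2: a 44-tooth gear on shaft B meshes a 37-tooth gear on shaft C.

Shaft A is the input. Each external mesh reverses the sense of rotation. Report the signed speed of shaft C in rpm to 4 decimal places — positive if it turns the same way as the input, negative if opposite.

+601.6971 rpm (same as input, |ω| = 601.6971 rpm)

Stage 1 [81T→73T]: ω = 456.0000×81/73 = 505.9726 rpm, dir flips to −; running = −505.9726
Stage 2 [44T→37T]: ω = 505.9726×44/37 = 601.6971 rpm, dir flips to +; running = +601.6971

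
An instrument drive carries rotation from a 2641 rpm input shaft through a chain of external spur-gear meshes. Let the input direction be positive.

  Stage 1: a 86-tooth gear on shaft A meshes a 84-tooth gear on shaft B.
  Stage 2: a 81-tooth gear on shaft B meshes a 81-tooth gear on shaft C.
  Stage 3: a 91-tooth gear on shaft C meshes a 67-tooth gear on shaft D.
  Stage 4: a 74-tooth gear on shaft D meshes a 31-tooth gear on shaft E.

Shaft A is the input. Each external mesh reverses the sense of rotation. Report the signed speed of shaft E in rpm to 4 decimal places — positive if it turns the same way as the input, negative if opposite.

+8766.4585 rpm (same as input, |ω| = 8766.4585 rpm)

Stage 1 [86T→84T]: ω = 2641.0000×86/84 = 2703.8810 rpm, dir flips to −; running = −2703.8810
Stage 2 [81T→81T]: ω = 2703.8810×81/81 = 2703.8810 rpm, dir flips to +; running = +2703.8810
Stage 3 [91T→67T]: ω = 2703.8810×91/67 = 3672.4353 rpm, dir flips to −; running = −3672.4353
Stage 4 [74T→31T]: ω = 3672.4353×74/31 = 8766.4585 rpm, dir flips to +; running = +8766.4585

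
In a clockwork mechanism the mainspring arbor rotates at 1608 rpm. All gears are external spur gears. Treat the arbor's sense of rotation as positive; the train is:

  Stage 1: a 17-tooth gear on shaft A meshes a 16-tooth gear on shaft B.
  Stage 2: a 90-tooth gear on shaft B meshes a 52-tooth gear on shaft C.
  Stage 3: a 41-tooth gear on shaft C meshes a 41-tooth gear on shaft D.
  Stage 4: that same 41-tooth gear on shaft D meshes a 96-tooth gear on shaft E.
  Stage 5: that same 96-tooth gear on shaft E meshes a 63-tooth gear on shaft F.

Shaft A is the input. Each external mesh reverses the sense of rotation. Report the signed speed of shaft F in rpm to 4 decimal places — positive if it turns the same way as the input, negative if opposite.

Stage 1 [17T→16T]: ω = 1608.0000×17/16 = 1708.5000 rpm, dir flips to −; running = −1708.5000
Stage 2 [90T→52T]: ω = 1708.5000×90/52 = 2957.0192 rpm, dir flips to +; running = +2957.0192
Stage 3 [41T→41T]: ω = 2957.0192×41/41 = 2957.0192 rpm, dir flips to −; running = −2957.0192
Stage 4 [41T→96T]: ω = 2957.0192×41/96 = 1262.8936 rpm, dir flips to +; running = +1262.8936
Stage 5 [96T→63T]: ω = 1262.8936×96/63 = 1924.4093 rpm, dir flips to −; running = −1924.4093

-1924.4093 rpm (opposite to input, |ω| = 1924.4093 rpm)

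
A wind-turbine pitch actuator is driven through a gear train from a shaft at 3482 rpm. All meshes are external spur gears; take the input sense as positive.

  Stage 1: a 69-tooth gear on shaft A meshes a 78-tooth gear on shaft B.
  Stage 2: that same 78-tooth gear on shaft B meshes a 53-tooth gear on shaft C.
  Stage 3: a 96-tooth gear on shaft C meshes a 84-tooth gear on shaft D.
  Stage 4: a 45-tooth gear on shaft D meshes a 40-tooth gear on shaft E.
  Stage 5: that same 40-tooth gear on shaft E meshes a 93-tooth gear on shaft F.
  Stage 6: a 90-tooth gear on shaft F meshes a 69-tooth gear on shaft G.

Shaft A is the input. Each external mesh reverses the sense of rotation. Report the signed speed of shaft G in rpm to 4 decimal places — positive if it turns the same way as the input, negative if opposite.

+3269.7678 rpm (same as input, |ω| = 3269.7678 rpm)

Stage 1 [69T→78T]: ω = 3482.0000×69/78 = 3080.2308 rpm, dir flips to −; running = −3080.2308
Stage 2 [78T→53T]: ω = 3080.2308×78/53 = 4533.1698 rpm, dir flips to +; running = +4533.1698
Stage 3 [96T→84T]: ω = 4533.1698×96/84 = 5180.7655 rpm, dir flips to −; running = −5180.7655
Stage 4 [45T→40T]: ω = 5180.7655×45/40 = 5828.3612 rpm, dir flips to +; running = +5828.3612
Stage 5 [40T→93T]: ω = 5828.3612×40/93 = 2506.8220 rpm, dir flips to −; running = −2506.8220
Stage 6 [90T→69T]: ω = 2506.8220×90/69 = 3269.7678 rpm, dir flips to +; running = +3269.7678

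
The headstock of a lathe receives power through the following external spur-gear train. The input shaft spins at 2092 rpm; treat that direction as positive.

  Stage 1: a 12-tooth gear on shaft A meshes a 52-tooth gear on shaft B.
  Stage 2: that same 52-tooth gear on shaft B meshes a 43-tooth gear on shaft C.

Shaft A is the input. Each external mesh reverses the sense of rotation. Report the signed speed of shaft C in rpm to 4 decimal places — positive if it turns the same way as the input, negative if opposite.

Stage 1 [12T→52T]: ω = 2092.0000×12/52 = 482.7692 rpm, dir flips to −; running = −482.7692
Stage 2 [52T→43T]: ω = 482.7692×52/43 = 583.8140 rpm, dir flips to +; running = +583.8140

+583.8140 rpm (same as input, |ω| = 583.8140 rpm)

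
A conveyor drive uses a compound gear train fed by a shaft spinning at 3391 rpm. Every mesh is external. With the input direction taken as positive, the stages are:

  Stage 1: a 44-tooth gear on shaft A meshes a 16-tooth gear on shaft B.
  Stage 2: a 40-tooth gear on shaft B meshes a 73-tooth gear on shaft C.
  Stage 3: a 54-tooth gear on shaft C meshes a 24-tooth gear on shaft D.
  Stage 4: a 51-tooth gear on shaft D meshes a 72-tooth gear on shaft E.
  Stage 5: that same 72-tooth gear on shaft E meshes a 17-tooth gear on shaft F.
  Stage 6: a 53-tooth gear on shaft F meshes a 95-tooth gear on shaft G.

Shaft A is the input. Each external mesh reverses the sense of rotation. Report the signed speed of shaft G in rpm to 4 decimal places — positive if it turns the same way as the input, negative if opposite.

+19242.1525 rpm (same as input, |ω| = 19242.1525 rpm)

Stage 1 [44T→16T]: ω = 3391.0000×44/16 = 9325.2500 rpm, dir flips to −; running = −9325.2500
Stage 2 [40T→73T]: ω = 9325.2500×40/73 = 5109.7260 rpm, dir flips to +; running = +5109.7260
Stage 3 [54T→24T]: ω = 5109.7260×54/24 = 11496.8836 rpm, dir flips to −; running = −11496.8836
Stage 4 [51T→72T]: ω = 11496.8836×51/72 = 8143.6259 rpm, dir flips to +; running = +8143.6259
Stage 5 [72T→17T]: ω = 8143.6259×72/17 = 34490.6507 rpm, dir flips to −; running = −34490.6507
Stage 6 [53T→95T]: ω = 34490.6507×53/95 = 19242.1525 rpm, dir flips to +; running = +19242.1525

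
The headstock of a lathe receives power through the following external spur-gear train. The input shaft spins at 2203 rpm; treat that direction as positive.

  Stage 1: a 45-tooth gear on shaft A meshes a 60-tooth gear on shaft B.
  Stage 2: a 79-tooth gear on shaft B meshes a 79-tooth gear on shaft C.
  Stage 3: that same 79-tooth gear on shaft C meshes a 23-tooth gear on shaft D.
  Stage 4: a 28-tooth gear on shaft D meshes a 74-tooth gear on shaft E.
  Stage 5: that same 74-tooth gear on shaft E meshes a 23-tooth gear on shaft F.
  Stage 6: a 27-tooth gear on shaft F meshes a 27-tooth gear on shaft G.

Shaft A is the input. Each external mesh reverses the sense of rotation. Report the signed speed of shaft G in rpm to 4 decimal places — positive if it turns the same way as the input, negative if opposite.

+6908.8412 rpm (same as input, |ω| = 6908.8412 rpm)

Stage 1 [45T→60T]: ω = 2203.0000×45/60 = 1652.2500 rpm, dir flips to −; running = −1652.2500
Stage 2 [79T→79T]: ω = 1652.2500×79/79 = 1652.2500 rpm, dir flips to +; running = +1652.2500
Stage 3 [79T→23T]: ω = 1652.2500×79/23 = 5675.1196 rpm, dir flips to −; running = −5675.1196
Stage 4 [28T→74T]: ω = 5675.1196×28/74 = 2147.3425 rpm, dir flips to +; running = +2147.3425
Stage 5 [74T→23T]: ω = 2147.3425×74/23 = 6908.8412 rpm, dir flips to −; running = −6908.8412
Stage 6 [27T→27T]: ω = 6908.8412×27/27 = 6908.8412 rpm, dir flips to +; running = +6908.8412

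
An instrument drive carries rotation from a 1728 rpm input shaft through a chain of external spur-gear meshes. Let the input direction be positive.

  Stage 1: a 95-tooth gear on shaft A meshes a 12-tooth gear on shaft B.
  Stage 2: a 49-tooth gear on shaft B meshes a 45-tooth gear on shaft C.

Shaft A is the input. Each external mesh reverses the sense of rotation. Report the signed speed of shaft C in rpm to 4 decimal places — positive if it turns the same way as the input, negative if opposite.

+14896.0000 rpm (same as input, |ω| = 14896.0000 rpm)

Stage 1 [95T→12T]: ω = 1728.0000×95/12 = 13680.0000 rpm, dir flips to −; running = −13680.0000
Stage 2 [49T→45T]: ω = 13680.0000×49/45 = 14896.0000 rpm, dir flips to +; running = +14896.0000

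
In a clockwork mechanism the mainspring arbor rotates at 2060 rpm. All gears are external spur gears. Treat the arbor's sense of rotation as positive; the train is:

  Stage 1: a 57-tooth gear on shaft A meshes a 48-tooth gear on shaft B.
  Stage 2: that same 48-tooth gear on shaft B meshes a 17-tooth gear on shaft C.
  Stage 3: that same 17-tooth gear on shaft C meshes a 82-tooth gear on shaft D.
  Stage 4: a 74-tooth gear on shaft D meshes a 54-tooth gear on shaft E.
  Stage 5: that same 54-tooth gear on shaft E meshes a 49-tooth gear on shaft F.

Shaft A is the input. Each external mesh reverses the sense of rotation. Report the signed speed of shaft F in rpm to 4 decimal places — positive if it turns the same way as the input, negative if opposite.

Stage 1 [57T→48T]: ω = 2060.0000×57/48 = 2446.2500 rpm, dir flips to −; running = −2446.2500
Stage 2 [48T→17T]: ω = 2446.2500×48/17 = 6907.0588 rpm, dir flips to +; running = +6907.0588
Stage 3 [17T→82T]: ω = 6907.0588×17/82 = 1431.9512 rpm, dir flips to −; running = −1431.9512
Stage 4 [74T→54T]: ω = 1431.9512×74/54 = 1962.3035 rpm, dir flips to +; running = +1962.3035
Stage 5 [54T→49T]: ω = 1962.3035×54/49 = 2162.5386 rpm, dir flips to −; running = −2162.5386

-2162.5386 rpm (opposite to input, |ω| = 2162.5386 rpm)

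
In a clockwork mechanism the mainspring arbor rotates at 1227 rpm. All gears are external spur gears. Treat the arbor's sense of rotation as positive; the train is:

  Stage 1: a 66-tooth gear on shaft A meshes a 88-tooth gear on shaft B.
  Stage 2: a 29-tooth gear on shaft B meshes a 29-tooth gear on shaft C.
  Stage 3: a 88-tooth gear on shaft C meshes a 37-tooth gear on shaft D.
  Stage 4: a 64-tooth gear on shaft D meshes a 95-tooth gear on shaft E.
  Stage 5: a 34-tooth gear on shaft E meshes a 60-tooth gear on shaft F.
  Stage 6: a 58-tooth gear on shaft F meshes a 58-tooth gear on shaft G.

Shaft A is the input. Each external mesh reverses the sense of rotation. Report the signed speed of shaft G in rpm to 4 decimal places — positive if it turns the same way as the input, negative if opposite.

Stage 1 [66T→88T]: ω = 1227.0000×66/88 = 920.2500 rpm, dir flips to −; running = −920.2500
Stage 2 [29T→29T]: ω = 920.2500×29/29 = 920.2500 rpm, dir flips to +; running = +920.2500
Stage 3 [88T→37T]: ω = 920.2500×88/37 = 2188.7027 rpm, dir flips to −; running = −2188.7027
Stage 4 [64T→95T]: ω = 2188.7027×64/95 = 1474.4945 rpm, dir flips to +; running = +1474.4945
Stage 5 [34T→60T]: ω = 1474.4945×34/60 = 835.5469 rpm, dir flips to −; running = −835.5469
Stage 6 [58T→58T]: ω = 835.5469×58/58 = 835.5469 rpm, dir flips to +; running = +835.5469

+835.5469 rpm (same as input, |ω| = 835.5469 rpm)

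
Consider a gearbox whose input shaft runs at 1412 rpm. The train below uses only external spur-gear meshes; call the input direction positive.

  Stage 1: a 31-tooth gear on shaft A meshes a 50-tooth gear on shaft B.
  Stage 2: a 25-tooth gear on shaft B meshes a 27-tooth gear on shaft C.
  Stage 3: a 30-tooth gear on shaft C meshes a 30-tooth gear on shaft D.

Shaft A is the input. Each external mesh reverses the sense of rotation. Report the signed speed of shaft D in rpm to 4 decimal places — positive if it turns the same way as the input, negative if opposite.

Stage 1 [31T→50T]: ω = 1412.0000×31/50 = 875.4400 rpm, dir flips to −; running = −875.4400
Stage 2 [25T→27T]: ω = 875.4400×25/27 = 810.5926 rpm, dir flips to +; running = +810.5926
Stage 3 [30T→30T]: ω = 810.5926×30/30 = 810.5926 rpm, dir flips to −; running = −810.5926

-810.5926 rpm (opposite to input, |ω| = 810.5926 rpm)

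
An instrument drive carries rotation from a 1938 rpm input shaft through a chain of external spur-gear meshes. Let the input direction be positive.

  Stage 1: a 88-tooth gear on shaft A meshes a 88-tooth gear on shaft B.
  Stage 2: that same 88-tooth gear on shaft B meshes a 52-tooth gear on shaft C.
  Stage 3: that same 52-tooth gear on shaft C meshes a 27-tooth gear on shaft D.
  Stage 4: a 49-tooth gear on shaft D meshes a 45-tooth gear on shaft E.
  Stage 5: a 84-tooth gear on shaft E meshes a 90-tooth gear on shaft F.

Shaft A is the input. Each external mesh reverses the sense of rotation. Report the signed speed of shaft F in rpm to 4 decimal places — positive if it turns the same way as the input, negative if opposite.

Stage 1 [88T→88T]: ω = 1938.0000×88/88 = 1938.0000 rpm, dir flips to −; running = −1938.0000
Stage 2 [88T→52T]: ω = 1938.0000×88/52 = 3279.6923 rpm, dir flips to +; running = +3279.6923
Stage 3 [52T→27T]: ω = 3279.6923×52/27 = 6316.4444 rpm, dir flips to −; running = −6316.4444
Stage 4 [49T→45T]: ω = 6316.4444×49/45 = 6877.9062 rpm, dir flips to +; running = +6877.9062
Stage 5 [84T→90T]: ω = 6877.9062×84/90 = 6419.3791 rpm, dir flips to −; running = −6419.3791

-6419.3791 rpm (opposite to input, |ω| = 6419.3791 rpm)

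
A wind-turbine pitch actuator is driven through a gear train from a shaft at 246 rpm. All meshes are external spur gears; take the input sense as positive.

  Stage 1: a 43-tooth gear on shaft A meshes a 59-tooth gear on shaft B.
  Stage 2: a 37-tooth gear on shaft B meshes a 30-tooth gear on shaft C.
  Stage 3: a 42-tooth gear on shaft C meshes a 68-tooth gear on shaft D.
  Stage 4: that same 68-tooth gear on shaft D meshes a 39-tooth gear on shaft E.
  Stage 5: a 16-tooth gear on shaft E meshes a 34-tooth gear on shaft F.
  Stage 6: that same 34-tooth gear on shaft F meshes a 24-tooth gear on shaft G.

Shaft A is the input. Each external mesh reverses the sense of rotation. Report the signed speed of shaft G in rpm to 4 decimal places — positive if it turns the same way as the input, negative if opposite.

Stage 1 [43T→59T]: ω = 246.0000×43/59 = 179.2881 rpm, dir flips to −; running = −179.2881
Stage 2 [37T→30T]: ω = 179.2881×37/30 = 221.1220 rpm, dir flips to +; running = +221.1220
Stage 3 [42T→68T]: ω = 221.1220×42/68 = 136.5754 rpm, dir flips to −; running = −136.5754
Stage 4 [68T→39T]: ω = 136.5754×68/39 = 238.1314 rpm, dir flips to +; running = +238.1314
Stage 5 [16T→34T]: ω = 238.1314×16/34 = 112.0618 rpm, dir flips to −; running = −112.0618
Stage 6 [34T→24T]: ω = 112.0618×34/24 = 158.7543 rpm, dir flips to +; running = +158.7543

+158.7543 rpm (same as input, |ω| = 158.7543 rpm)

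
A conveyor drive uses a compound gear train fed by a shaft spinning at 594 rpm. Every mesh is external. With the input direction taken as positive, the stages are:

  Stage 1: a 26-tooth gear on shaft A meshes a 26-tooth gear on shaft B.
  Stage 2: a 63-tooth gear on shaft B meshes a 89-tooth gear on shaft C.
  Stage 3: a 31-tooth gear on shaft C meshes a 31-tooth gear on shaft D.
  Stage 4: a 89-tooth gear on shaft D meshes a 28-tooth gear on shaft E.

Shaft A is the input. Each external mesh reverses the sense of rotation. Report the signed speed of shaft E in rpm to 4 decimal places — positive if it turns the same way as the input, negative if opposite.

Stage 1 [26T→26T]: ω = 594.0000×26/26 = 594.0000 rpm, dir flips to −; running = −594.0000
Stage 2 [63T→89T]: ω = 594.0000×63/89 = 420.4719 rpm, dir flips to +; running = +420.4719
Stage 3 [31T→31T]: ω = 420.4719×31/31 = 420.4719 rpm, dir flips to −; running = −420.4719
Stage 4 [89T→28T]: ω = 420.4719×89/28 = 1336.5000 rpm, dir flips to +; running = +1336.5000

+1336.5000 rpm (same as input, |ω| = 1336.5000 rpm)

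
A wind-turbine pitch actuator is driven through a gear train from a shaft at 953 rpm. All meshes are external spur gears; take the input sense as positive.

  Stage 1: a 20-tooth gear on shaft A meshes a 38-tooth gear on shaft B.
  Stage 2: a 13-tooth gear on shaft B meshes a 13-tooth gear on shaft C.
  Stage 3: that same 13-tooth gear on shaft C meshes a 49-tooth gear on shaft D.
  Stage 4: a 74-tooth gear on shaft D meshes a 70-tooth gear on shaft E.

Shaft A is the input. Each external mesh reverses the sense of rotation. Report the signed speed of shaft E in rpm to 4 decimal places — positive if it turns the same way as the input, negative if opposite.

Stage 1 [20T→38T]: ω = 953.0000×20/38 = 501.5789 rpm, dir flips to −; running = −501.5789
Stage 2 [13T→13T]: ω = 501.5789×13/13 = 501.5789 rpm, dir flips to +; running = +501.5789
Stage 3 [13T→49T]: ω = 501.5789×13/49 = 133.0720 rpm, dir flips to −; running = −133.0720
Stage 4 [74T→70T]: ω = 133.0720×74/70 = 140.6761 rpm, dir flips to +; running = +140.6761

+140.6761 rpm (same as input, |ω| = 140.6761 rpm)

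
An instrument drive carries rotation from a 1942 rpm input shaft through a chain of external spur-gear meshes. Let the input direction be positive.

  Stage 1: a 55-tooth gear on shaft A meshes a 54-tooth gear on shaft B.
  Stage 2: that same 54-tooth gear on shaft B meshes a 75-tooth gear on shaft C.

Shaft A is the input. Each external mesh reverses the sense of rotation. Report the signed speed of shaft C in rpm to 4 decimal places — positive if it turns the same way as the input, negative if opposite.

Stage 1 [55T→54T]: ω = 1942.0000×55/54 = 1977.9630 rpm, dir flips to −; running = −1977.9630
Stage 2 [54T→75T]: ω = 1977.9630×54/75 = 1424.1333 rpm, dir flips to +; running = +1424.1333

+1424.1333 rpm (same as input, |ω| = 1424.1333 rpm)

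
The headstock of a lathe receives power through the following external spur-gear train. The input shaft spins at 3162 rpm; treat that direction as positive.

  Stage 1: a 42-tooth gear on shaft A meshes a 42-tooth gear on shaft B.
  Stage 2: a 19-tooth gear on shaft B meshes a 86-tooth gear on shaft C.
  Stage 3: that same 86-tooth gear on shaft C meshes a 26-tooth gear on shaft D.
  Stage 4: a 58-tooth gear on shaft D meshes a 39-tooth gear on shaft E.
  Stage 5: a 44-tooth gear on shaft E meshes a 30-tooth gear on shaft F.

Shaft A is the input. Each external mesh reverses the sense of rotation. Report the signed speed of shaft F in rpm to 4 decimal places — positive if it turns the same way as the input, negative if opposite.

Stage 1 [42T→42T]: ω = 3162.0000×42/42 = 3162.0000 rpm, dir flips to −; running = −3162.0000
Stage 2 [19T→86T]: ω = 3162.0000×19/86 = 698.5814 rpm, dir flips to +; running = +698.5814
Stage 3 [86T→26T]: ω = 698.5814×86/26 = 2310.6923 rpm, dir flips to −; running = −2310.6923
Stage 4 [58T→39T]: ω = 2310.6923×58/39 = 3436.4142 rpm, dir flips to +; running = +3436.4142
Stage 5 [44T→30T]: ω = 3436.4142×44/30 = 5040.0742 rpm, dir flips to −; running = −5040.0742

-5040.0742 rpm (opposite to input, |ω| = 5040.0742 rpm)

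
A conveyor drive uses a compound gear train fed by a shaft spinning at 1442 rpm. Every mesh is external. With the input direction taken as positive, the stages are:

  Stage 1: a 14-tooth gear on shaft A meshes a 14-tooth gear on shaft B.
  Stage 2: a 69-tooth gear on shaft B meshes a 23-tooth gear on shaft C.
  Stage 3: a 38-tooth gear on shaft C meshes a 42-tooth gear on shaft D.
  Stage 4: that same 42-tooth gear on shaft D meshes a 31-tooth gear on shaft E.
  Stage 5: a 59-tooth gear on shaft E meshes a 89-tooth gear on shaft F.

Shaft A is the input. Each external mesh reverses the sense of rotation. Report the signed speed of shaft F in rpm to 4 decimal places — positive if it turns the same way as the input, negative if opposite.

Stage 1 [14T→14T]: ω = 1442.0000×14/14 = 1442.0000 rpm, dir flips to −; running = −1442.0000
Stage 2 [69T→23T]: ω = 1442.0000×69/23 = 4326.0000 rpm, dir flips to +; running = +4326.0000
Stage 3 [38T→42T]: ω = 4326.0000×38/42 = 3914.0000 rpm, dir flips to −; running = −3914.0000
Stage 4 [42T→31T]: ω = 3914.0000×42/31 = 5302.8387 rpm, dir flips to +; running = +5302.8387
Stage 5 [59T→89T]: ω = 5302.8387×59/89 = 3515.3650 rpm, dir flips to −; running = −3515.3650

-3515.3650 rpm (opposite to input, |ω| = 3515.3650 rpm)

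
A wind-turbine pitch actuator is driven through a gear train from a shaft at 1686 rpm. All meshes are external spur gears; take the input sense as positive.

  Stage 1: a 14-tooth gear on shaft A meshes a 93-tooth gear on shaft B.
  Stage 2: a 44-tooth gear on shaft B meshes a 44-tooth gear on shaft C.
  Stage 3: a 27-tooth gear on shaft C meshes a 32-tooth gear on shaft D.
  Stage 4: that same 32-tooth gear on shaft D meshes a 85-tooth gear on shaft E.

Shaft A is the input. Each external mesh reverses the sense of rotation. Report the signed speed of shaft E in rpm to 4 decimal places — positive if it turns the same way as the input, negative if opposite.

Stage 1 [14T→93T]: ω = 1686.0000×14/93 = 253.8065 rpm, dir flips to −; running = −253.8065
Stage 2 [44T→44T]: ω = 253.8065×44/44 = 253.8065 rpm, dir flips to +; running = +253.8065
Stage 3 [27T→32T]: ω = 253.8065×27/32 = 214.1492 rpm, dir flips to −; running = −214.1492
Stage 4 [32T→85T]: ω = 214.1492×32/85 = 80.6209 rpm, dir flips to +; running = +80.6209

+80.6209 rpm (same as input, |ω| = 80.6209 rpm)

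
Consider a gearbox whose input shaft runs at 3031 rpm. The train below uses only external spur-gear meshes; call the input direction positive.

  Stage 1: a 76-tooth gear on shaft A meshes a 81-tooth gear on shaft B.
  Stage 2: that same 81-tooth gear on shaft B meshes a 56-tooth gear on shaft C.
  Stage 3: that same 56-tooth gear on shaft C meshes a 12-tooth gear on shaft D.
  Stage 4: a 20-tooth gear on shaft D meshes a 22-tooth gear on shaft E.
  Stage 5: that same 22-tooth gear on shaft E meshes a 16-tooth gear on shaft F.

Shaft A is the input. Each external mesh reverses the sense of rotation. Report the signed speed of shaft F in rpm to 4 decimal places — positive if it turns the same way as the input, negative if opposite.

Stage 1 [76T→81T]: ω = 3031.0000×76/81 = 2843.9012 rpm, dir flips to −; running = −2843.9012
Stage 2 [81T→56T]: ω = 2843.9012×81/56 = 4113.5000 rpm, dir flips to +; running = +4113.5000
Stage 3 [56T→12T]: ω = 4113.5000×56/12 = 19196.3333 rpm, dir flips to −; running = −19196.3333
Stage 4 [20T→22T]: ω = 19196.3333×20/22 = 17451.2121 rpm, dir flips to +; running = +17451.2121
Stage 5 [22T→16T]: ω = 17451.2121×22/16 = 23995.4167 rpm, dir flips to −; running = −23995.4167

-23995.4167 rpm (opposite to input, |ω| = 23995.4167 rpm)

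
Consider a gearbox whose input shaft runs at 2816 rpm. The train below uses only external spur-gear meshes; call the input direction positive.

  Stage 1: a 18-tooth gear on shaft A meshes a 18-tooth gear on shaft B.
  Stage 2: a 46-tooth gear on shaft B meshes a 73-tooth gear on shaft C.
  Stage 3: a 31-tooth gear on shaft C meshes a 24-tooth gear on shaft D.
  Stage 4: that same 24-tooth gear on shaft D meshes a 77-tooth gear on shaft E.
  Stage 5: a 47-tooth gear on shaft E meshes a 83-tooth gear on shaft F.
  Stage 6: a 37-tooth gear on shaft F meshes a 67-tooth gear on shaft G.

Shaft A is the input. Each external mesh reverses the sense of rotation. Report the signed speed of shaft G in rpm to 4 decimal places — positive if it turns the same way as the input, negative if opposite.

Stage 1 [18T→18T]: ω = 2816.0000×18/18 = 2816.0000 rpm, dir flips to −; running = −2816.0000
Stage 2 [46T→73T]: ω = 2816.0000×46/73 = 1774.4658 rpm, dir flips to +; running = +1774.4658
Stage 3 [31T→24T]: ω = 1774.4658×31/24 = 2292.0183 rpm, dir flips to −; running = −2292.0183
Stage 4 [24T→77T]: ω = 2292.0183×24/77 = 714.3953 rpm, dir flips to +; running = +714.3953
Stage 5 [47T→83T]: ω = 714.3953×47/83 = 404.5371 rpm, dir flips to −; running = −404.5371
Stage 6 [37T→67T]: ω = 404.5371×37/67 = 223.4011 rpm, dir flips to +; running = +223.4011

+223.4011 rpm (same as input, |ω| = 223.4011 rpm)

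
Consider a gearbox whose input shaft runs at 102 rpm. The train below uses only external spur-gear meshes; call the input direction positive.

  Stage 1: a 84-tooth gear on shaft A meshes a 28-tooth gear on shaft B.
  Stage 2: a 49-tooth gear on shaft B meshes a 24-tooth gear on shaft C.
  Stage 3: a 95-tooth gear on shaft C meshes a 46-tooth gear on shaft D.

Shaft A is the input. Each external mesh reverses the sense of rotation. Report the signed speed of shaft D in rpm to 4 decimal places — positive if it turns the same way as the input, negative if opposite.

Stage 1 [84T→28T]: ω = 102.0000×84/28 = 306.0000 rpm, dir flips to −; running = −306.0000
Stage 2 [49T→24T]: ω = 306.0000×49/24 = 624.7500 rpm, dir flips to +; running = +624.7500
Stage 3 [95T→46T]: ω = 624.7500×95/46 = 1290.2446 rpm, dir flips to −; running = −1290.2446

-1290.2446 rpm (opposite to input, |ω| = 1290.2446 rpm)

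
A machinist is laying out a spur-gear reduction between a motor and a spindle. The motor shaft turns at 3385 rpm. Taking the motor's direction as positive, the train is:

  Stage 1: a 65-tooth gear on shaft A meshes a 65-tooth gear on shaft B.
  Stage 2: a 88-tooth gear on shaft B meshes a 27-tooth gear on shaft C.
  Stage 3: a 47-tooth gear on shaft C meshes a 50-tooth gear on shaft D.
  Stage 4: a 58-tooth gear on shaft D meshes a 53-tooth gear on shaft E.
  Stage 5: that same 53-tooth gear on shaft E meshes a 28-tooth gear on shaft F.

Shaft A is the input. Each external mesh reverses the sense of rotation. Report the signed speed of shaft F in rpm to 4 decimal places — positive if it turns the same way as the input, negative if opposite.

-21482.0339 rpm (opposite to input, |ω| = 21482.0339 rpm)

Stage 1 [65T→65T]: ω = 3385.0000×65/65 = 3385.0000 rpm, dir flips to −; running = −3385.0000
Stage 2 [88T→27T]: ω = 3385.0000×88/27 = 11032.5926 rpm, dir flips to +; running = +11032.5926
Stage 3 [47T→50T]: ω = 11032.5926×47/50 = 10370.6370 rpm, dir flips to −; running = −10370.6370
Stage 4 [58T→53T]: ω = 10370.6370×58/53 = 11348.9990 rpm, dir flips to +; running = +11348.9990
Stage 5 [53T→28T]: ω = 11348.9990×53/28 = 21482.0339 rpm, dir flips to −; running = −21482.0339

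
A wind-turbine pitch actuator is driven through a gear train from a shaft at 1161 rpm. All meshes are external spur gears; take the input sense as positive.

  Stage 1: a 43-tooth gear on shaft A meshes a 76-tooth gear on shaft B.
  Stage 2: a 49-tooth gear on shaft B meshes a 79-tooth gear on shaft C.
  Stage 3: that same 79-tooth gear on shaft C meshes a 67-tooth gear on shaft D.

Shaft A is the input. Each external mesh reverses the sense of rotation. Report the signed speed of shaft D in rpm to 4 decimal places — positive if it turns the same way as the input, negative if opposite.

-480.4059 rpm (opposite to input, |ω| = 480.4059 rpm)

Stage 1 [43T→76T]: ω = 1161.0000×43/76 = 656.8816 rpm, dir flips to −; running = −656.8816
Stage 2 [49T→79T]: ω = 656.8816×49/79 = 407.4329 rpm, dir flips to +; running = +407.4329
Stage 3 [79T→67T]: ω = 407.4329×79/67 = 480.4059 rpm, dir flips to −; running = −480.4059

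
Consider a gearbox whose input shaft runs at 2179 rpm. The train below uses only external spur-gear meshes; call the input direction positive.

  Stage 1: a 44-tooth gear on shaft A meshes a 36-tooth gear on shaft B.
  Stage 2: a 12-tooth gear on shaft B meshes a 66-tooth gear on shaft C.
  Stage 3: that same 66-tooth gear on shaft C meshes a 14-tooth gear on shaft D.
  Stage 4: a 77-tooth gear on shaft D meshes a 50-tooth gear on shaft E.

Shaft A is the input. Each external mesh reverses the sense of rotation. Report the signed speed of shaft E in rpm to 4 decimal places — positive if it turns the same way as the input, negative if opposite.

Stage 1 [44T→36T]: ω = 2179.0000×44/36 = 2663.2222 rpm, dir flips to −; running = −2663.2222
Stage 2 [12T→66T]: ω = 2663.2222×12/66 = 484.2222 rpm, dir flips to +; running = +484.2222
Stage 3 [66T→14T]: ω = 484.2222×66/14 = 2282.7619 rpm, dir flips to −; running = −2282.7619
Stage 4 [77T→50T]: ω = 2282.7619×77/50 = 3515.4533 rpm, dir flips to +; running = +3515.4533

+3515.4533 rpm (same as input, |ω| = 3515.4533 rpm)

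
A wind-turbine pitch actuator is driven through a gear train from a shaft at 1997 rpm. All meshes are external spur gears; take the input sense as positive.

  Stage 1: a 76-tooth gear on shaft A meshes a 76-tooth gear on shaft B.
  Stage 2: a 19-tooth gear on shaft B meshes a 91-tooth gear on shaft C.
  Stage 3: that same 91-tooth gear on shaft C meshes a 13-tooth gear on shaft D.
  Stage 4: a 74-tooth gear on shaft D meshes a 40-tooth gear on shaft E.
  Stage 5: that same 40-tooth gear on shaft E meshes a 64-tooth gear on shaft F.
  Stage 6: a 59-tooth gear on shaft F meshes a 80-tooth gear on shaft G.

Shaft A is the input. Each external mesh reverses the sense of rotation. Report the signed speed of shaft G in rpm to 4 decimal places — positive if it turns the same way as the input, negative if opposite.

+2488.8693 rpm (same as input, |ω| = 2488.8693 rpm)

Stage 1 [76T→76T]: ω = 1997.0000×76/76 = 1997.0000 rpm, dir flips to −; running = −1997.0000
Stage 2 [19T→91T]: ω = 1997.0000×19/91 = 416.9560 rpm, dir flips to +; running = +416.9560
Stage 3 [91T→13T]: ω = 416.9560×91/13 = 2918.6923 rpm, dir flips to −; running = −2918.6923
Stage 4 [74T→40T]: ω = 2918.6923×74/40 = 5399.5808 rpm, dir flips to +; running = +5399.5808
Stage 5 [40T→64T]: ω = 5399.5808×40/64 = 3374.7380 rpm, dir flips to −; running = −3374.7380
Stage 6 [59T→80T]: ω = 3374.7380×59/80 = 2488.8693 rpm, dir flips to +; running = +2488.8693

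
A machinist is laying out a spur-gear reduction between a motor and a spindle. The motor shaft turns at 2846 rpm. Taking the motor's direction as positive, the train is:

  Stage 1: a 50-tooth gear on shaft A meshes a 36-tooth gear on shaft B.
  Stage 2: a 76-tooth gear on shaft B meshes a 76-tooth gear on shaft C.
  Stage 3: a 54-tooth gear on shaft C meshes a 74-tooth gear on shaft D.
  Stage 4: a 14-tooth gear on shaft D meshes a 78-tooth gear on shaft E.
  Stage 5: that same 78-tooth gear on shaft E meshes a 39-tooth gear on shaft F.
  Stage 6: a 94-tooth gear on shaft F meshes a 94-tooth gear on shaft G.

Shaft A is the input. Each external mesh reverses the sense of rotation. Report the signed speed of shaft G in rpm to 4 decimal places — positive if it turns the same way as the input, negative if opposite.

Stage 1 [50T→36T]: ω = 2846.0000×50/36 = 3952.7778 rpm, dir flips to −; running = −3952.7778
Stage 2 [76T→76T]: ω = 3952.7778×76/76 = 3952.7778 rpm, dir flips to +; running = +3952.7778
Stage 3 [54T→74T]: ω = 3952.7778×54/74 = 2884.4595 rpm, dir flips to −; running = −2884.4595
Stage 4 [14T→78T]: ω = 2884.4595×14/78 = 517.7235 rpm, dir flips to +; running = +517.7235
Stage 5 [78T→39T]: ω = 517.7235×78/39 = 1035.4470 rpm, dir flips to −; running = −1035.4470
Stage 6 [94T→94T]: ω = 1035.4470×94/94 = 1035.4470 rpm, dir flips to +; running = +1035.4470

+1035.4470 rpm (same as input, |ω| = 1035.4470 rpm)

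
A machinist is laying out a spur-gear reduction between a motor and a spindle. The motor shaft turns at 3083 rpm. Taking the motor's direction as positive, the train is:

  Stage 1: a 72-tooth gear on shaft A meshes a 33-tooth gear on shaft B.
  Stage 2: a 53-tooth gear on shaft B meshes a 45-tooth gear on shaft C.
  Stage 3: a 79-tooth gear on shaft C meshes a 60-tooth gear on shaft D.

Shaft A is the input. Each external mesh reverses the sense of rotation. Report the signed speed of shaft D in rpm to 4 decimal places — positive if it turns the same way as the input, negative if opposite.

Stage 1 [72T→33T]: ω = 3083.0000×72/33 = 6726.5455 rpm, dir flips to −; running = −6726.5455
Stage 2 [53T→45T]: ω = 6726.5455×53/45 = 7922.3758 rpm, dir flips to +; running = +7922.3758
Stage 3 [79T→60T]: ω = 7922.3758×79/60 = 10431.1281 rpm, dir flips to −; running = −10431.1281

-10431.1281 rpm (opposite to input, |ω| = 10431.1281 rpm)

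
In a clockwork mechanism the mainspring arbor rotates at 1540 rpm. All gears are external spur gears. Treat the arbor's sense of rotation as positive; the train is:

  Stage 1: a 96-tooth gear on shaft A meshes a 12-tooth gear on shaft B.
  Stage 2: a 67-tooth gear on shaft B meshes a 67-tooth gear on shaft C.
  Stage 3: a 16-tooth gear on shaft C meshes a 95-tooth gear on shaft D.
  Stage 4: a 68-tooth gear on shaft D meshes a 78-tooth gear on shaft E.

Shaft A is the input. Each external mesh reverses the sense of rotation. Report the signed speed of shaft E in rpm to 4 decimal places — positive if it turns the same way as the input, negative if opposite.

+1808.9285 rpm (same as input, |ω| = 1808.9285 rpm)

Stage 1 [96T→12T]: ω = 1540.0000×96/12 = 12320.0000 rpm, dir flips to −; running = −12320.0000
Stage 2 [67T→67T]: ω = 12320.0000×67/67 = 12320.0000 rpm, dir flips to +; running = +12320.0000
Stage 3 [16T→95T]: ω = 12320.0000×16/95 = 2074.9474 rpm, dir flips to −; running = −2074.9474
Stage 4 [68T→78T]: ω = 2074.9474×68/78 = 1808.9285 rpm, dir flips to +; running = +1808.9285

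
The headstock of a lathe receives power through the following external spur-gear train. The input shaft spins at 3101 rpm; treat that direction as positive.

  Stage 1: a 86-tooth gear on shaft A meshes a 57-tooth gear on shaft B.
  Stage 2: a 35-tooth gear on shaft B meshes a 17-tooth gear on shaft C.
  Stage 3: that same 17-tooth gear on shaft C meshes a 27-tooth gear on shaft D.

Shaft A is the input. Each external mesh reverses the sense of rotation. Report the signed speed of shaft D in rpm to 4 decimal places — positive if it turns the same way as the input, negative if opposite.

Stage 1 [86T→57T]: ω = 3101.0000×86/57 = 4678.7018 rpm, dir flips to −; running = −4678.7018
Stage 2 [35T→17T]: ω = 4678.7018×35/17 = 9632.6213 rpm, dir flips to +; running = +9632.6213
Stage 3 [17T→27T]: ω = 9632.6213×17/27 = 6064.9838 rpm, dir flips to −; running = −6064.9838

-6064.9838 rpm (opposite to input, |ω| = 6064.9838 rpm)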